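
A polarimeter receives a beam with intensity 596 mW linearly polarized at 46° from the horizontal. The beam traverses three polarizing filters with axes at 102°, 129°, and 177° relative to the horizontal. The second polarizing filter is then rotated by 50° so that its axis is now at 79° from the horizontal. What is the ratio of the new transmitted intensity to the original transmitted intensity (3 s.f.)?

I_new/I_old ≈ 0.0462

Before rotation:
I₁ = I₀ cos²(102° − 46°) = I₀ cos²(56°) = 0.3127 I₀.
I₂ = I₁ cos²(129° − 102°) = 0.3127 I₀ · cos²(27°) = 0.2482 I₀.
I₃ = I₂ cos²(177° − 129°) = 0.2482 I₀ · cos²(48°) = 0.1111 I₀.
After rotation:
I₁ = I₀ cos²(102° − 46°) = I₀ cos²(56°) = 0.3127 I₀.
I₂ = I₁ cos²(79° − 102°) = 0.3127 I₀ · cos²(23°) = 0.265 I₀.
Angle between axes 2 and 3: 82°. I₃ = 0.265 I₀ · cos²(82°) = 0.005132 I₀.
Ratio = 0.005132 / 0.1111 = 0.04617.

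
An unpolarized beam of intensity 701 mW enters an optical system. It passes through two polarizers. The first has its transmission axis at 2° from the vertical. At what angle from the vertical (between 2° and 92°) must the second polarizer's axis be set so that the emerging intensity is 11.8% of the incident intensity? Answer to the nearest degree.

Unpolarized light through the first polarizer → I₁ = ½ I₀, now polarized at 2°.
Need I₂/I₀ = 0.118, so cos²(θ − 2°) = 0.118 / 0.5 = 0.236.
θ − 2° = arccos(√0.236) = 60.9°, giving θ ≈ 2 + 60.9 = 62.9°.

θ ≈ 63°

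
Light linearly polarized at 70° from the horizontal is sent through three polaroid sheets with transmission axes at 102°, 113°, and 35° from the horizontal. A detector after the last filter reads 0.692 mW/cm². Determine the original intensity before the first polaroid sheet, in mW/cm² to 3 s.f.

I₀ ≈ 23.1 mW/cm²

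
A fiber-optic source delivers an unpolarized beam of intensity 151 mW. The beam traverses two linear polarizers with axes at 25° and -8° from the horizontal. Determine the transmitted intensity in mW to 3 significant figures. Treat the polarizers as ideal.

I ≈ 53.1 mW

Unpolarized light through the first polarizer → I₁ = 151 mW/2 = 75.5 mW, polarized at 25°.
I₂ = I₁ · cos²(33°) = 75.5 · 0.7034 = 53.1 mW.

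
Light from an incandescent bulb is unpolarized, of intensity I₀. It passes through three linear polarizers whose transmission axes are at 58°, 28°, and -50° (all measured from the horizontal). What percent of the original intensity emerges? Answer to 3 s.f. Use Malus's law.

Unpolarized light through the first polarizer → I₁ = ½ I₀, now polarized at 58°.
I₂ = I₁ cos²(28° − 58°) = 0.5 I₀ · cos²(30°) = 0.375 I₀.
I₃ = I₂ cos²(-50° − 28°) = 0.375 I₀ · cos²(78°) = 0.01621 I₀.
That is 1.621% of the incident intensity.

≈ 1.62%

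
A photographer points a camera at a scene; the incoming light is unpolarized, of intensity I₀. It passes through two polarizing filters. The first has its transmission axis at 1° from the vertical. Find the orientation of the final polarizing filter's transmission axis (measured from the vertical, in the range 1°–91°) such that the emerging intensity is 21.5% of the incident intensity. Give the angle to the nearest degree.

Unpolarized light through the first polarizer → I₁ = ½ I₀, now polarized at 1°.
Need I₂/I₀ = 0.215, so cos²(θ − 1°) = 0.215 / 0.5 = 0.43.
θ − 1° = arccos(√0.43) = 49.0°, giving θ ≈ 1 + 49.0 = 50.0°.

θ ≈ 50°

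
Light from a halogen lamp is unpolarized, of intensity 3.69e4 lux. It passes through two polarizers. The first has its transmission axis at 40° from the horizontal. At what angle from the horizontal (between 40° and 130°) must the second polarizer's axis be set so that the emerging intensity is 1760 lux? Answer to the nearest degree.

θ ≈ 112°

Unpolarized light through the first polarizer → I₁ = ½ I₀, now polarized at 40°.
Target fraction: 1760 / 3.69e4 lux = 0.0477 of I₀.
Need I₂/I₀ = 0.0477, so cos²(θ − 40°) = 0.0477 / 0.5 = 0.09539.
θ − 40° = arccos(√0.09539) = 72.0°, giving θ ≈ 40 + 72.0 = 112.0°.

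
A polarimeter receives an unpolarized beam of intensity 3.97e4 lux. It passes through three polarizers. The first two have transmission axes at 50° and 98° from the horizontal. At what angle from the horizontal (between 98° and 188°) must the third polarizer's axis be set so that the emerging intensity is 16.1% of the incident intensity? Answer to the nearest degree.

θ ≈ 130°

Unpolarized light through the first polarizer → I₁ = ½ I₀, now polarized at 50°.
I₂ = I₁ cos²(98° − 50°) = 0.5 I₀ · cos²(48°) = 0.2239 I₀.
Need I₃/I₀ = 0.161, so cos²(θ − 98°) = 0.161 / 0.2239 = 0.7192.
θ − 98° = arccos(√0.7192) = 32.0°, giving θ ≈ 98 + 32.0 = 130.0°.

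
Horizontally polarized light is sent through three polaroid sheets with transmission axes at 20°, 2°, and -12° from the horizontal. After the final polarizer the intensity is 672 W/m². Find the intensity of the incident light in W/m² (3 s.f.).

I₀ ≈ 894 W/m²

I₁ = I₀ cos²(20° − 0°) = I₀ cos²(20°) = 0.883 I₀.
I₂ = I₁ cos²(2° − 20°) = 0.883 I₀ · cos²(18°) = 0.7987 I₀.
I₃ = I₂ cos²(-12° − 2°) = 0.7987 I₀ · cos²(14°) = 0.752 I₀.
So 672 W/m² = 0.752 I₀, giving I₀ = 672/0.752 = 893.7 W/m².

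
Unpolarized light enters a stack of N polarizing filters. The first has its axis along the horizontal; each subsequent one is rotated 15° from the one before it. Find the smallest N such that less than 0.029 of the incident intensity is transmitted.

First polarizer halves the unpolarized light: factor 1/2.
Each further stage multiplies by cos²(15°) = 0.933.
After N polarizers: T = 0.5·0.933^(N−1). Require T < 0.029 ⇒ N−1 > ln(0.029/0.5)/ln(0.933) = 41.07, so N−1 ≥ 42 and N = 43.
Check: N=43 gives T = 0.02718 < 0.029; N=42 gives T = 0.02913.

N = 43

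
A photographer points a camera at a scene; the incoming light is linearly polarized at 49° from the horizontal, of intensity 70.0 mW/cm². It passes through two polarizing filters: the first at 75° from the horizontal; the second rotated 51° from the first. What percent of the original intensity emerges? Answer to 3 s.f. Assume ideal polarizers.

I₁ = 70.0 mW/cm² · cos²(26°) = 56.55 mW/cm².
I₂ = I₁ · cos²(51°) = 56.55 · 0.396 = 22.4 mW/cm².
That is 31.99% of the incident intensity.

≈ 32.0%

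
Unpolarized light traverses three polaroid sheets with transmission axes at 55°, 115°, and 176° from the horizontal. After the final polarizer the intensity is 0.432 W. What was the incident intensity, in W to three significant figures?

I₀ ≈ 14.7 W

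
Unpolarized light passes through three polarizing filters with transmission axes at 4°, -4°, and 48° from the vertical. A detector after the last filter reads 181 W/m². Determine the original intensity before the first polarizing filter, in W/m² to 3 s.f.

I₀ ≈ 974 W/m²

Unpolarized light through the first polarizer → I₁ = ½ I₀, now polarized at 4°.
I₂ = I₁ cos²(-4° − 4°) = 0.5 I₀ · cos²(8°) = 0.4903 I₀.
I₃ = I₂ cos²(48° + 4°) = 0.4903 I₀ · cos²(52°) = 0.1858 I₀.
So 181 W/m² = 0.1858 I₀, giving I₀ = 181/0.1858 = 973.9 W/m².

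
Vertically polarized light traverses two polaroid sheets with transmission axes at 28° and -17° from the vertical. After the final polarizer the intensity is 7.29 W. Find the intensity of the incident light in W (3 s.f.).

I₁ = I₀ cos²(28° − 0°) = I₀ cos²(28°) = 0.7796 I₀.
I₂ = I₁ cos²(-17° − 28°) = 0.7796 I₀ · cos²(45°) = 0.3898 I₀.
So 7.29 W = 0.3898 I₀, giving I₀ = 7.29/0.3898 = 18.7 W.

I₀ ≈ 18.7 W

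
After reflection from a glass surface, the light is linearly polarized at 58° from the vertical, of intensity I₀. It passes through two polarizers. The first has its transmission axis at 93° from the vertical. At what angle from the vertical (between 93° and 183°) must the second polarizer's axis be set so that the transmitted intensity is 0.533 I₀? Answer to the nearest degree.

θ ≈ 120°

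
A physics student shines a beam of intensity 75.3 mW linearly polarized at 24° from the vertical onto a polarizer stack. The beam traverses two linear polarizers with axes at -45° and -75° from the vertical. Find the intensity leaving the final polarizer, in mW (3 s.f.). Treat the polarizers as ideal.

I ≈ 7.25 mW

I₁ = 75.3 mW · cos²(69°) = 9.671 mW.
I₂ = I₁ · cos²(30°) = 9.671 · 0.75 = 7.253 mW.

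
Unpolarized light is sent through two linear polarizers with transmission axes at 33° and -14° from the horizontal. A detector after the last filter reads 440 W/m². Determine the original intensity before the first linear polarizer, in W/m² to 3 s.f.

Unpolarized light through the first polarizer → I₁ = ½ I₀, now polarized at 33°.
I₂ = I₁ cos²(-14° − 33°) = 0.5 I₀ · cos²(47°) = 0.2326 I₀.
So 440 W/m² = 0.2326 I₀, giving I₀ = 440/0.2326 = 1892 W/m².

I₀ ≈ 1890 W/m²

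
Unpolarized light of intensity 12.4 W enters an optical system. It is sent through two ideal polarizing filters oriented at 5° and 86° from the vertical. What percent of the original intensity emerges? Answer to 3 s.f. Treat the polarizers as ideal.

Unpolarized light through the first polarizer → I₁ = 12.4 W/2 = 6.2 W, polarized at 5°.
I₂ = I₁ · cos²(81°) = 6.2 · 0.02447 = 0.1517 W.
That is 1.224% of the incident intensity.

≈ 1.22%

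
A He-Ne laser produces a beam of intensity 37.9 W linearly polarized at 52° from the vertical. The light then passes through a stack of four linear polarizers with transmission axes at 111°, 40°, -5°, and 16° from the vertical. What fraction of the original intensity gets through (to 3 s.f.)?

I/I₀ ≈ 0.0123

I₁ = 37.9 W · cos²(59°) = 10.05 W.
I₂ = I₁ · cos²(71°) = 10.05 · 0.106 = 1.066 W.
I₃ = I₂ · cos²(45°) = 1.066 · 0.5 = 0.5328 W.
I₄ = I₃ · cos²(21°) = 0.5328 · 0.8716 = 0.4644 W.
Transmitted fraction = 0.01225.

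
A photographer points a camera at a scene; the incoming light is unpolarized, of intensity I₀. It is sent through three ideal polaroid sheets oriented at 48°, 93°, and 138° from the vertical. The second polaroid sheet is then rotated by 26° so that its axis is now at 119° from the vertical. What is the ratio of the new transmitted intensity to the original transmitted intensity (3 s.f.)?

I_new/I_old ≈ 0.379

Before rotation:
Unpolarized light through the first polarizer → I₁ = ½ I₀, now polarized at 48°.
I₂ = I₁ cos²(93° − 48°) = 0.5 I₀ · cos²(45°) = 0.25 I₀.
I₃ = I₂ cos²(138° − 93°) = 0.25 I₀ · cos²(45°) = 0.125 I₀.
After rotation:
Unpolarized light through the first polarizer → I₁ = ½ I₀, now polarized at 48°.
I₂ = I₁ cos²(119° − 48°) = 0.5 I₀ · cos²(71°) = 0.053 I₀.
I₃ = I₂ cos²(138° − 119°) = 0.053 I₀ · cos²(19°) = 0.04738 I₀.
Ratio = 0.04738 / 0.125 = 0.379.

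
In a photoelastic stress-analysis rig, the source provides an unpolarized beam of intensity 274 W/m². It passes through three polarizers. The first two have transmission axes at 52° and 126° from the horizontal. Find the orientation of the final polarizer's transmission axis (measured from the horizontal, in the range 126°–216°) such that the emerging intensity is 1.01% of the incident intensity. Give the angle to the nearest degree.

θ ≈ 185°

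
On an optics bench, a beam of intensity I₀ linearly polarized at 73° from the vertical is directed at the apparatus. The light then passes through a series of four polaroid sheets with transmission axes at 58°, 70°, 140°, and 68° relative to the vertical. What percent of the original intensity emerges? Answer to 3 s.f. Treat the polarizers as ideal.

≈ 0.997%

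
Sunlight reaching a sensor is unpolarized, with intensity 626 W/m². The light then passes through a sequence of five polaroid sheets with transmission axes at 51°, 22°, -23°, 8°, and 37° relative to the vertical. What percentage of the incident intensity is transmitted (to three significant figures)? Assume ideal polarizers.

≈ 10.7%

Unpolarized light through the first polarizer → I₁ = 626 W/m²/2 = 313 W/m², polarized at 51°.
I₂ = I₁ · cos²(29°) = 313 · 0.765 = 239.4 W/m².
I₃ = I₂ · cos²(45°) = 239.4 · 0.5 = 119.7 W/m².
I₄ = I₃ · cos²(31°) = 119.7 · 0.7347 = 87.96 W/m².
I₅ = I₄ · cos²(29°) = 87.96 · 0.765 = 67.29 W/m².
That is 10.75% of the incident intensity.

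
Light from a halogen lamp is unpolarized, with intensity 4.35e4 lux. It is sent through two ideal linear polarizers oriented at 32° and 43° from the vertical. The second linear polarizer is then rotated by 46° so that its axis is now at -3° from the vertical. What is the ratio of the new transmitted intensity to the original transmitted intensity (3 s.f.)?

I_new/I_old ≈ 0.696

Before rotation:
Unpolarized light through the first polarizer → I₁ = ½ I₀, now polarized at 32°.
I₂ = I₁ cos²(43° − 32°) = 0.5 I₀ · cos²(11°) = 0.4818 I₀.
After rotation:
Unpolarized light through the first polarizer → I₁ = ½ I₀, now polarized at 32°.
I₂ = I₁ cos²(-3° − 32°) = 0.5 I₀ · cos²(35°) = 0.3355 I₀.
Ratio = 0.3355 / 0.4818 = 0.6964.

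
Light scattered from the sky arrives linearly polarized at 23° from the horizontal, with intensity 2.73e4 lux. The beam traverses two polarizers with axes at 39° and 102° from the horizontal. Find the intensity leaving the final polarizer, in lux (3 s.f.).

I ≈ 5200 lux

I₁ = 2.73e4 lux · cos²(16°) = 2.523e+04 lux.
I₂ = I₁ · cos²(63°) = 2.523e+04 · 0.2061 = 5199 lux.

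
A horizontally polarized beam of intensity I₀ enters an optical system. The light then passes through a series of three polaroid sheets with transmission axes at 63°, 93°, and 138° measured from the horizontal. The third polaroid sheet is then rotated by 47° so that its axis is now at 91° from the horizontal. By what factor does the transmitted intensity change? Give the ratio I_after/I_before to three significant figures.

I_new/I_old ≈ 2.00

Before rotation:
I₁ = I₀ cos²(63° − 0°) = I₀ cos²(63°) = 0.2061 I₀.
I₂ = I₁ cos²(93° − 63°) = 0.2061 I₀ · cos²(30°) = 0.1546 I₀.
I₃ = I₂ cos²(138° − 93°) = 0.1546 I₀ · cos²(45°) = 0.07729 I₀.
After rotation:
I₁ = I₀ cos²(63° − 0°) = I₀ cos²(63°) = 0.2061 I₀.
I₂ = I₁ cos²(93° − 63°) = 0.2061 I₀ · cos²(30°) = 0.1546 I₀.
I₃ = I₂ cos²(91° − 93°) = 0.1546 I₀ · cos²(2°) = 0.1544 I₀.
Ratio = 0.1544 / 0.07729 = 1.998.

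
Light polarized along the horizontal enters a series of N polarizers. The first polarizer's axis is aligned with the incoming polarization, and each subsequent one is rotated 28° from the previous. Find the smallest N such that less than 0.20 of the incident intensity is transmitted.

N = 8

First polarizer is aligned with the polarization: full transmission.
Each further stage multiplies by cos²(28°) = 0.7796.
After N polarizers: T = 0.7796^(N−1). Require T < 0.20 ⇒ N−1 > ln(0.20)/ln(0.7796) = 6.46, so N−1 ≥ 7 and N = 8.
Check: N=8 gives T = 0.175 < 0.20; N=7 gives T = 0.2245.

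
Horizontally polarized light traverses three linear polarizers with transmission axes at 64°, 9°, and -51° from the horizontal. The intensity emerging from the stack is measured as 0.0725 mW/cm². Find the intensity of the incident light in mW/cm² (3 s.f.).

I₀ ≈ 4.59 mW/cm²

By Malus's law, I₁ = I₀ cos²(64° − 0°) = I₀ cos²(64°) = 0.1922 I₀.
I₂ = I₁ cos²(9° − 64°) = 0.1922 I₀ · cos²(55°) = 0.06322 I₀.
I₃ = I₂ cos²(-51° − 9°) = 0.06322 I₀ · cos²(60°) = 0.01581 I₀.
So 0.0725 mW/cm² = 0.01581 I₀, giving I₀ = 0.0725/0.01581 = 4.587 mW/cm².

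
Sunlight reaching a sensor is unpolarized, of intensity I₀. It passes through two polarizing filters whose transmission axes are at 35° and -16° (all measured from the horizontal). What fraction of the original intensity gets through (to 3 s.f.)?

Unpolarized light through the first polarizer → I₁ = ½ I₀, now polarized at 35°.
I₂ = I₁ cos²(-16° − 35°) = 0.5 I₀ · cos²(51°) = 0.198 I₀.
Transmitted fraction = 0.198.

≈ 0.198 I₀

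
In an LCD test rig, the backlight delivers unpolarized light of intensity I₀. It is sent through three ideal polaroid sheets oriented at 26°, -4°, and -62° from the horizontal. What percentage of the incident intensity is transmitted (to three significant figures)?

≈ 10.5%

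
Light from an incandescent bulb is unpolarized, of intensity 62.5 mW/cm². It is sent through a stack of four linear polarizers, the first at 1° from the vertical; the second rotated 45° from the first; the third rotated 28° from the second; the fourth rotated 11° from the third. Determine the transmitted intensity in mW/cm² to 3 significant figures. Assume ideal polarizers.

I ≈ 11.7 mW/cm²

Unpolarized light through the first polarizer → I₁ = 62.5 mW/cm²/2 = 31.25 mW/cm², polarized at 1°.
I₂ = I₁ · cos²(45°) = 31.25 · 0.5 = 15.63 mW/cm².
I₃ = I₂ · cos²(28°) = 15.63 · 0.7796 = 12.18 mW/cm².
I₄ = I₃ · cos²(11°) = 12.18 · 0.9636 = 11.74 mW/cm².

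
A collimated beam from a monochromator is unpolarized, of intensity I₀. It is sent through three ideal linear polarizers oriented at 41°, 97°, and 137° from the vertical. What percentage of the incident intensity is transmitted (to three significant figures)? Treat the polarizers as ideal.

≈ 9.17%

Unpolarized light through the first polarizer → I₁ = ½ I₀, now polarized at 41°.
I₂ = I₁ cos²(97° − 41°) = 0.5 I₀ · cos²(56°) = 0.1563 I₀.
I₃ = I₂ cos²(137° − 97°) = 0.1563 I₀ · cos²(40°) = 0.09175 I₀.
That is 9.175% of the incident intensity.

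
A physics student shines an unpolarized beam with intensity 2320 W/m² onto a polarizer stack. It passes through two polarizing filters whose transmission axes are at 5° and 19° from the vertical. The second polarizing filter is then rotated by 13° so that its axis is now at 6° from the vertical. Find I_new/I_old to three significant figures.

Before rotation:
Unpolarized light through the first polarizer → I₁ = ½ I₀, now polarized at 5°.
I₂ = I₁ cos²(19° − 5°) = 0.5 I₀ · cos²(14°) = 0.4707 I₀.
After rotation:
Unpolarized light through the first polarizer → I₁ = ½ I₀, now polarized at 5°.
I₂ = I₁ cos²(6° − 5°) = 0.5 I₀ · cos²(1°) = 0.4998 I₀.
Ratio = 0.4998 / 0.4707 = 1.062.

I_new/I_old ≈ 1.06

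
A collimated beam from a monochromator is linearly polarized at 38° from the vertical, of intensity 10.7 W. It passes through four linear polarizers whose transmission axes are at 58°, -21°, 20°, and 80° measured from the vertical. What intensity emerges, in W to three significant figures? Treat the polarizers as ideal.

I₁ = 10.7 W · cos²(20°) = 9.448 W.
I₂ = I₁ · cos²(79°) = 9.448 · 0.03641 = 0.344 W.
I₃ = I₂ · cos²(41°) = 0.344 · 0.5696 = 0.1959 W.
I₄ = I₃ · cos²(60°) = 0.1959 · 0.25 = 0.04898 W.

I ≈ 0.0490 W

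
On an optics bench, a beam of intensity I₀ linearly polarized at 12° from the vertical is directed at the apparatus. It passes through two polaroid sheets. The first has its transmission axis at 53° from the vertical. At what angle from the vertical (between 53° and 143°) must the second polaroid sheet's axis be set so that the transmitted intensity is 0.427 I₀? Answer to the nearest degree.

By Malus's law, I₁ = I₀ cos²(53° − 12°) = I₀ cos²(41°) = 0.5696 I₀.
Need I₂/I₀ = 0.427, so cos²(θ − 53°) = 0.427 / 0.5696 = 0.7497.
θ − 53° = arccos(√0.7497) = 30.0°, giving θ ≈ 53 + 30.0 = 83.0°.

θ ≈ 83°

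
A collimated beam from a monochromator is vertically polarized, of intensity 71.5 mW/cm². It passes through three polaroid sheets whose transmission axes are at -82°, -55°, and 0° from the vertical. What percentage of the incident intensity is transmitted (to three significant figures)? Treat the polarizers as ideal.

≈ 0.506%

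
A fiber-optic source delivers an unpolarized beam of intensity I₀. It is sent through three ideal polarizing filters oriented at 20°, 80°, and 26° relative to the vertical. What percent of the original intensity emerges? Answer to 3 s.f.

Unpolarized light through the first polarizer → I₁ = ½ I₀, now polarized at 20°.
I₂ = I₁ cos²(80° − 20°) = 0.5 I₀ · cos²(60°) = 0.125 I₀.
I₃ = I₂ cos²(26° − 80°) = 0.125 I₀ · cos²(54°) = 0.04319 I₀.
That is 4.319% of the incident intensity.

≈ 4.32%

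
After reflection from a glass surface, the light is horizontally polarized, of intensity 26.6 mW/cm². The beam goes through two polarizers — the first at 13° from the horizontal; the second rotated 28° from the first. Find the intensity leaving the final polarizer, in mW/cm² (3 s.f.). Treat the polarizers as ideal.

By Malus's law, I₁ = 26.6 mW/cm² · cos²(13°) = 25.25 mW/cm².
I₂ = I₁ · cos²(28°) = 25.25 · 0.7796 = 19.69 mW/cm².

I ≈ 19.7 mW/cm²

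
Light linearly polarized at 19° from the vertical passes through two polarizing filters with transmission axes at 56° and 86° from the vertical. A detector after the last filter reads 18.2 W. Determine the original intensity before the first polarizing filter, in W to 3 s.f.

I₀ ≈ 38.0 W

I₁ = I₀ cos²(56° − 19°) = I₀ cos²(37°) = 0.6378 I₀.
I₂ = I₁ cos²(86° − 56°) = 0.6378 I₀ · cos²(30°) = 0.4784 I₀.
So 18.2 W = 0.4784 I₀, giving I₀ = 18.2/0.4784 = 38.05 W.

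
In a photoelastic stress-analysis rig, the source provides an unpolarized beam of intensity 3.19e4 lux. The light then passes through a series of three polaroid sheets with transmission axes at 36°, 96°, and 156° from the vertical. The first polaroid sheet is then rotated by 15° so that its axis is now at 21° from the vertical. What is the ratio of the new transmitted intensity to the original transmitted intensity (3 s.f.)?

Before rotation:
Unpolarized light through the first polarizer → I₁ = ½ I₀, now polarized at 36°.
I₂ = I₁ cos²(96° − 36°) = 0.5 I₀ · cos²(60°) = 0.125 I₀.
I₃ = I₂ cos²(156° − 96°) = 0.125 I₀ · cos²(60°) = 0.03125 I₀.
After rotation:
Unpolarized light through the first polarizer → I₁ = ½ I₀, now polarized at 21°.
I₂ = I₁ cos²(96° − 21°) = 0.5 I₀ · cos²(75°) = 0.03349 I₀.
I₃ = I₂ cos²(156° − 96°) = 0.03349 I₀ · cos²(60°) = 0.008373 I₀.
Ratio = 0.008373 / 0.03125 = 0.2679.

I_new/I_old ≈ 0.268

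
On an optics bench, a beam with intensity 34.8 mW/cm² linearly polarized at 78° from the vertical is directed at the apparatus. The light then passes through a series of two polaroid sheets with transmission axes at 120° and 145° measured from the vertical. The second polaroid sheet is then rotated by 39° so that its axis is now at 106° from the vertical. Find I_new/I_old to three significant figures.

Before rotation:
I₁ = I₀ cos²(120° − 78°) = I₀ cos²(42°) = 0.5523 I₀.
I₂ = I₁ cos²(145° − 120°) = 0.5523 I₀ · cos²(25°) = 0.4536 I₀.
After rotation:
I₁ = I₀ cos²(120° − 78°) = I₀ cos²(42°) = 0.5523 I₀.
I₂ = I₁ cos²(106° − 120°) = 0.5523 I₀ · cos²(14°) = 0.5199 I₀.
Ratio = 0.5199 / 0.4536 = 1.146.

I_new/I_old ≈ 1.15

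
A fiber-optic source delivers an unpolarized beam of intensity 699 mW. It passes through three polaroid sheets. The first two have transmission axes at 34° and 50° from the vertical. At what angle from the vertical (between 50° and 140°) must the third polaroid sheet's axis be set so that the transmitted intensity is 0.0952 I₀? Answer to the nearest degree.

θ ≈ 113°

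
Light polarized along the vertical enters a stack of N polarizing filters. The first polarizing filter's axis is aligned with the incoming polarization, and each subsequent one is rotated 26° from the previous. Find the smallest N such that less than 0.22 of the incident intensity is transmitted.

First polarizer is aligned with the polarization: full transmission.
Each further stage multiplies by cos²(26°) = 0.8078.
After N polarizers: T = 0.8078^(N−1). Require T < 0.22 ⇒ N−1 > ln(0.22)/ln(0.8078) = 7.10, so N−1 ≥ 8 and N = 9.
Check: N=9 gives T = 0.1814 < 0.22; N=8 gives T = 0.2245.

N = 9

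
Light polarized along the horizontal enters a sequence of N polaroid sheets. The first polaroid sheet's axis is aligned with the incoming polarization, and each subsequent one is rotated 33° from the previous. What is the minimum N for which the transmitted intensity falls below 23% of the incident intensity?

N = 6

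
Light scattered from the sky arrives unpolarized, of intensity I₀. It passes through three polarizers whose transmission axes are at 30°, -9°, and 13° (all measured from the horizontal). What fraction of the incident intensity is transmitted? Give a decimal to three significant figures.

≈ 0.260 I₀

Unpolarized light through the first polarizer → I₁ = ½ I₀, now polarized at 30°.
I₂ = I₁ cos²(-9° − 30°) = 0.5 I₀ · cos²(39°) = 0.302 I₀.
I₃ = I₂ cos²(13° + 9°) = 0.302 I₀ · cos²(22°) = 0.2596 I₀.
Transmitted fraction = 0.2596.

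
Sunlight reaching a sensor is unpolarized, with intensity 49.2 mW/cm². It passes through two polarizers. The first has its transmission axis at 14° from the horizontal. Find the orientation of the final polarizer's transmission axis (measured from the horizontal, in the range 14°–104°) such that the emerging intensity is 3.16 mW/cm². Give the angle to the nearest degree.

θ ≈ 83°

Unpolarized light through the first polarizer → I₁ = ½ I₀, now polarized at 14°.
Target fraction: 3.16 / 49.2 mW/cm² = 0.06423 of I₀.
Need I₂/I₀ = 0.06423, so cos²(θ − 14°) = 0.06423 / 0.5 = 0.1285.
θ − 14° = arccos(√0.1285) = 69.0°, giving θ ≈ 14 + 69.0 = 83.0°.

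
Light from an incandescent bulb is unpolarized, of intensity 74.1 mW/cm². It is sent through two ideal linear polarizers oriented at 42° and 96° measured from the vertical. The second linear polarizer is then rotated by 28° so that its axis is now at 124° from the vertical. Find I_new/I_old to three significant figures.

I_new/I_old ≈ 0.0561

Before rotation:
Unpolarized light through the first polarizer → I₁ = ½ I₀, now polarized at 42°.
I₂ = I₁ cos²(96° − 42°) = 0.5 I₀ · cos²(54°) = 0.1727 I₀.
After rotation:
Unpolarized light through the first polarizer → I₁ = ½ I₀, now polarized at 42°.
I₂ = I₁ cos²(124° − 42°) = 0.5 I₀ · cos²(82°) = 0.009685 I₀.
Ratio = 0.009685 / 0.1727 = 0.05606.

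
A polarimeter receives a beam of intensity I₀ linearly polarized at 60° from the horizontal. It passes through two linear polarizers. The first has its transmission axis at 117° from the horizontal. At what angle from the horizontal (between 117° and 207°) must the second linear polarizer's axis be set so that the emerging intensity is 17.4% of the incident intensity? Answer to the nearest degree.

By Malus's law, I₁ = I₀ cos²(117° − 60°) = I₀ cos²(57°) = 0.2966 I₀.
Need I₂/I₀ = 0.174, so cos²(θ − 117°) = 0.174 / 0.2966 = 0.5866.
θ − 117° = arccos(√0.5866) = 40.0°, giving θ ≈ 117 + 40.0 = 157.0°.

θ ≈ 157°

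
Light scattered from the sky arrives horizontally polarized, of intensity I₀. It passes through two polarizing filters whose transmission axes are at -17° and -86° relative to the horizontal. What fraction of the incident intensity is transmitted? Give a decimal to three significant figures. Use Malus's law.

By Malus's law, I₁ = I₀ cos²(-17° − 0°) = I₀ cos²(17°) = 0.9145 I₀.
I₂ = I₁ cos²(-86° + 17°) = 0.9145 I₀ · cos²(69°) = 0.1174 I₀.
Transmitted fraction = 0.1174.

≈ 0.117 I₀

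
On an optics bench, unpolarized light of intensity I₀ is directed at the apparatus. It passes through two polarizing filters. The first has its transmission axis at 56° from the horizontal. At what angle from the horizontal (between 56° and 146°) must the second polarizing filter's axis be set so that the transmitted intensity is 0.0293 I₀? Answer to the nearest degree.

Unpolarized light through the first polarizer → I₁ = ½ I₀, now polarized at 56°.
Need I₂/I₀ = 0.0293, so cos²(θ − 56°) = 0.0293 / 0.5 = 0.0586.
θ − 56° = arccos(√0.0586) = 76.0°, giving θ ≈ 56 + 76.0 = 132.0°.

θ ≈ 132°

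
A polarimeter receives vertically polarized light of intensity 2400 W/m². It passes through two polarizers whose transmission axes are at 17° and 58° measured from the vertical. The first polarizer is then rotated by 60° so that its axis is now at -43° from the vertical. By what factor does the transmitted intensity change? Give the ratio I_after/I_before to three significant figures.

Before rotation:
I₁ = I₀ cos²(17° − 0°) = I₀ cos²(17°) = 0.9145 I₀.
I₂ = I₁ cos²(58° − 17°) = 0.9145 I₀ · cos²(41°) = 0.5209 I₀.
After rotation:
I₁ = I₀ cos²(-43° − 0°) = I₀ cos²(43°) = 0.5349 I₀.
Angle between axes 1 and 2: 79°. I₂ = 0.5349 I₀ · cos²(79°) = 0.01947 I₀.
Ratio = 0.01947 / 0.5209 = 0.03739.

I_new/I_old ≈ 0.0374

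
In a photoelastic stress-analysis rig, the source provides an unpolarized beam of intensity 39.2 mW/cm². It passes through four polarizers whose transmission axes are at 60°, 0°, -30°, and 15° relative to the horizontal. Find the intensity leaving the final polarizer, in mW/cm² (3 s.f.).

Unpolarized light through the first polarizer → I₁ = 39.2 mW/cm²/2 = 19.6 mW/cm², polarized at 60°.
I₂ = I₁ · cos²(60°) = 19.6 · 0.25 = 4.9 mW/cm².
I₃ = I₂ · cos²(30°) = 4.9 · 0.75 = 3.675 mW/cm².
I₄ = I₃ · cos²(45°) = 3.675 · 0.5 = 1.838 mW/cm².

I ≈ 1.84 mW/cm²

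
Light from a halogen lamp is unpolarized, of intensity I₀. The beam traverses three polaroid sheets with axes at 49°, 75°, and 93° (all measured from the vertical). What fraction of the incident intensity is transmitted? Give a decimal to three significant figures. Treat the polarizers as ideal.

Unpolarized light through the first polarizer → I₁ = ½ I₀, now polarized at 49°.
I₂ = I₁ cos²(75° − 49°) = 0.5 I₀ · cos²(26°) = 0.4039 I₀.
I₃ = I₂ cos²(93° − 75°) = 0.4039 I₀ · cos²(18°) = 0.3653 I₀.
Transmitted fraction = 0.3653.

≈ 0.365 I₀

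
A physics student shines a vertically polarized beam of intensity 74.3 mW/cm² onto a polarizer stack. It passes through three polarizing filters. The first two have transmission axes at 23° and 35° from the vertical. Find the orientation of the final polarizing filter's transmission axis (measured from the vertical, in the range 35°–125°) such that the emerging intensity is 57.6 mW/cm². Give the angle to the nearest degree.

θ ≈ 47°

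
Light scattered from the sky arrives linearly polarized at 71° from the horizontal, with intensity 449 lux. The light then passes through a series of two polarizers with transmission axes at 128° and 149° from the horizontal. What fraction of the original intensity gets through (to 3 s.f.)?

By Malus's law, I₁ = 449 lux · cos²(57°) = 133.2 lux.
I₂ = I₁ · cos²(21°) = 133.2 · 0.8716 = 116.1 lux.
Transmitted fraction = 0.2585.

I/I₀ ≈ 0.259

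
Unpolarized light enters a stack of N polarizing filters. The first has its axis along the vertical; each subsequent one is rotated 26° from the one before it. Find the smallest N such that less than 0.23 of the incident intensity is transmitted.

N = 5

First polarizer halves the unpolarized light: factor 1/2.
Each further stage multiplies by cos²(26°) = 0.8078.
After N polarizers: T = 0.5·0.8078^(N−1). Require T < 0.23 ⇒ N−1 > ln(0.23/0.5)/ln(0.8078) = 3.64, so N−1 ≥ 4 and N = 5.
Check: N=5 gives T = 0.2129 < 0.23; N=4 gives T = 0.2636.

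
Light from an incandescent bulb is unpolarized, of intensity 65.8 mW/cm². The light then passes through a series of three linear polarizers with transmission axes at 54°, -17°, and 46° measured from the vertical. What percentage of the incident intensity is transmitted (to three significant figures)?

Unpolarized light through the first polarizer → I₁ = 65.8 mW/cm²/2 = 32.9 mW/cm², polarized at 54°.
I₂ = I₁ · cos²(71°) = 32.9 · 0.106 = 3.487 mW/cm².
I₃ = I₂ · cos²(63°) = 3.487 · 0.2061 = 0.7187 mW/cm².
That is 1.092% of the incident intensity.

≈ 1.09%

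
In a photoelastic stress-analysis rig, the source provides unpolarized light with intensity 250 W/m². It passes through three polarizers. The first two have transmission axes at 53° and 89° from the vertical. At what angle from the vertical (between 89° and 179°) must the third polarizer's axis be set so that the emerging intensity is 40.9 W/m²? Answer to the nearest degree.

Unpolarized light through the first polarizer → I₁ = ½ I₀, now polarized at 53°.
I₂ = I₁ cos²(89° − 53°) = 0.5 I₀ · cos²(36°) = 0.3273 I₀.
Target fraction: 40.9 / 250 W/m² = 0.1636 of I₀.
Need I₃/I₀ = 0.1636, so cos²(θ − 89°) = 0.1636 / 0.3273 = 0.4999.
θ − 89° = arccos(√0.4999) = 45.0°, giving θ ≈ 89 + 45.0 = 134.0°.

θ ≈ 134°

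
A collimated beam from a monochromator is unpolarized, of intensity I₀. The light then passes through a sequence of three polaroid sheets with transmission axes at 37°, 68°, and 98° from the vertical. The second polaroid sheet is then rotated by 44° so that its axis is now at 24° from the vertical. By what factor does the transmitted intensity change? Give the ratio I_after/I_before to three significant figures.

Before rotation:
Unpolarized light through the first polarizer → I₁ = ½ I₀, now polarized at 37°.
I₂ = I₁ cos²(68° − 37°) = 0.5 I₀ · cos²(31°) = 0.3674 I₀.
I₃ = I₂ cos²(98° − 68°) = 0.3674 I₀ · cos²(30°) = 0.2755 I₀.
After rotation:
Unpolarized light through the first polarizer → I₁ = ½ I₀, now polarized at 37°.
I₂ = I₁ cos²(24° − 37°) = 0.5 I₀ · cos²(13°) = 0.4747 I₀.
I₃ = I₂ cos²(98° − 24°) = 0.4747 I₀ · cos²(74°) = 0.03607 I₀.
Ratio = 0.03607 / 0.2755 = 0.1309.

I_new/I_old ≈ 0.131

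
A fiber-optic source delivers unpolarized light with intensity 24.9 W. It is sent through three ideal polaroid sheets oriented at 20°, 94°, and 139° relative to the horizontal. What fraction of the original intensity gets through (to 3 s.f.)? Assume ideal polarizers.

I/I₀ ≈ 0.0190

Unpolarized light through the first polarizer → I₁ = 24.9 W/2 = 12.45 W, polarized at 20°.
I₂ = I₁ · cos²(74°) = 12.45 · 0.07598 = 0.9459 W.
I₃ = I₂ · cos²(45°) = 0.9459 · 0.5 = 0.473 W.
Transmitted fraction = 0.01899.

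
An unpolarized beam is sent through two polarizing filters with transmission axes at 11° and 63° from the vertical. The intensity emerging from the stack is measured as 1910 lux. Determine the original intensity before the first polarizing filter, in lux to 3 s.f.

I₀ ≈ 1.01e4 lux

Unpolarized light through the first polarizer → I₁ = ½ I₀, now polarized at 11°.
I₂ = I₁ cos²(63° − 11°) = 0.5 I₀ · cos²(52°) = 0.1895 I₀.
So 1910 lux = 0.1895 I₀, giving I₀ = 1910/0.1895 = 1.008e+04 lux.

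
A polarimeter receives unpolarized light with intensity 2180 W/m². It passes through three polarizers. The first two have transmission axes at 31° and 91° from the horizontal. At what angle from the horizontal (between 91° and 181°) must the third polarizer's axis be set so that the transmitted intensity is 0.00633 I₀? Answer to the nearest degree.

θ ≈ 168°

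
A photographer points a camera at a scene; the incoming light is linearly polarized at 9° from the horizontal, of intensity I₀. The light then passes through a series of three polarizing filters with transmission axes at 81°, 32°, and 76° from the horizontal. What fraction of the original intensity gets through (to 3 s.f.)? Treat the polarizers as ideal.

I₁ = I₀ cos²(81° − 9°) = I₀ cos²(72°) = 0.09549 I₀.
I₂ = I₁ cos²(32° − 81°) = 0.09549 I₀ · cos²(49°) = 0.0411 I₀.
I₃ = I₂ cos²(76° − 32°) = 0.0411 I₀ · cos²(44°) = 0.02127 I₀.
Transmitted fraction = 0.02127.

≈ 0.0213 I₀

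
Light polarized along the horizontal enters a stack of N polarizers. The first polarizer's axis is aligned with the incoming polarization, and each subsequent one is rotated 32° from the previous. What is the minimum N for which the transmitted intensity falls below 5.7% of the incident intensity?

N = 10

First polarizer is aligned with the polarization: full transmission.
Each further stage multiplies by cos²(32°) = 0.7192.
After N polarizers: T = 0.7192^(N−1). Require T < 0.057 ⇒ N−1 > ln(0.057)/ln(0.7192) = 8.69, so N−1 ≥ 9 and N = 10.
Check: N=10 gives T = 0.05147 < 0.057; N=9 gives T = 0.07157.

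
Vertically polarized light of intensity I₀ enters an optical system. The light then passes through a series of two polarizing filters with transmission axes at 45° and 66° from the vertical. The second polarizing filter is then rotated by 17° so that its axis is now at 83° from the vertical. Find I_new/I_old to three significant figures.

I_new/I_old ≈ 0.712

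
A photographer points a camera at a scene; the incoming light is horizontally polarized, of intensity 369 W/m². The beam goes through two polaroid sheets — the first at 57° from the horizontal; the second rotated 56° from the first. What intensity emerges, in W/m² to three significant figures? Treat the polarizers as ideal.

I ≈ 34.2 W/m²

I₁ = 369 W/m² · cos²(57°) = 109.5 W/m².
I₂ = I₁ · cos²(56°) = 109.5 · 0.3127 = 34.23 W/m².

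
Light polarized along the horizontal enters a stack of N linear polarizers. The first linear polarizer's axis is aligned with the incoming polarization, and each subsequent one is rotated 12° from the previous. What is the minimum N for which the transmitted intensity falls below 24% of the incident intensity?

N = 34

First polarizer is aligned with the polarization: full transmission.
Each further stage multiplies by cos²(12°) = 0.9568.
After N polarizers: T = 0.9568^(N−1). Require T < 0.24 ⇒ N−1 > ln(0.24)/ln(0.9568) = 32.30, so N−1 ≥ 33 and N = 34.
Check: N=34 gives T = 0.2326 < 0.24; N=33 gives T = 0.2432.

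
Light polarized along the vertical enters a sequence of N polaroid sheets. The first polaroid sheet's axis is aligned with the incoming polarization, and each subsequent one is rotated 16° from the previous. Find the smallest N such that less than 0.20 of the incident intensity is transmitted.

N = 22

First polarizer is aligned with the polarization: full transmission.
Each further stage multiplies by cos²(16°) = 0.924.
After N polarizers: T = 0.924^(N−1). Require T < 0.20 ⇒ N−1 > ln(0.20)/ln(0.924) = 20.37, so N−1 ≥ 21 and N = 22.
Check: N=22 gives T = 0.1903 < 0.20; N=21 gives T = 0.2059.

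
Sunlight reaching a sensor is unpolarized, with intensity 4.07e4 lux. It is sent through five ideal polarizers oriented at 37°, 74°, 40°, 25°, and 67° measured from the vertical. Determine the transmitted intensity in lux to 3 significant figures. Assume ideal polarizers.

Unpolarized light through the first polarizer → I₁ = 4.07e4 lux/2 = 2.035e+04 lux, polarized at 37°.
I₂ = I₁ · cos²(37°) = 2.035e+04 · 0.6378 = 1.298e+04 lux.
I₃ = I₂ · cos²(34°) = 1.298e+04 · 0.6873 = 8921 lux.
I₄ = I₃ · cos²(15°) = 8921 · 0.933 = 8323 lux.
I₅ = I₄ · cos²(42°) = 8323 · 0.5523 = 4597 lux.

I ≈ 4600 lux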